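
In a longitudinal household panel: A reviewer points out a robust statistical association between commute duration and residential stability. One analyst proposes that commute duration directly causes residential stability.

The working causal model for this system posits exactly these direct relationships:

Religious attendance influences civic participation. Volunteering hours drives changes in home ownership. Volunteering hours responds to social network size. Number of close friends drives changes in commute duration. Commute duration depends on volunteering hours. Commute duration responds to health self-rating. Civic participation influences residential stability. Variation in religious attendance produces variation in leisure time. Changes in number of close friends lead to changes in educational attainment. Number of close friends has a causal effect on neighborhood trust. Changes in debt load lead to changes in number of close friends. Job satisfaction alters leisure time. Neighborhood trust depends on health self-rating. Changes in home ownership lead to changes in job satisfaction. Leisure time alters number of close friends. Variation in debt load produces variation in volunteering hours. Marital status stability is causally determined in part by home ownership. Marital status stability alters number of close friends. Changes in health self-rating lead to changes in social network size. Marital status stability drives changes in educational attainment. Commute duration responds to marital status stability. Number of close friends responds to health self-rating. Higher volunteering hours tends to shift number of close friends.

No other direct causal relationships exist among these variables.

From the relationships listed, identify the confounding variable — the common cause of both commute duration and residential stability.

religious attendance

Religious attendance has a causal path to commute duration (religious attendance → leisure time → number of close friends → commute duration) and a separate causal path to residential stability (religious attendance → civic participation → residential stability), so it is a common cause of both.
No stated relationship gives commute duration a causal route to residential stability, so the correlation is explained by the shared upstream cause rather than a direct effect.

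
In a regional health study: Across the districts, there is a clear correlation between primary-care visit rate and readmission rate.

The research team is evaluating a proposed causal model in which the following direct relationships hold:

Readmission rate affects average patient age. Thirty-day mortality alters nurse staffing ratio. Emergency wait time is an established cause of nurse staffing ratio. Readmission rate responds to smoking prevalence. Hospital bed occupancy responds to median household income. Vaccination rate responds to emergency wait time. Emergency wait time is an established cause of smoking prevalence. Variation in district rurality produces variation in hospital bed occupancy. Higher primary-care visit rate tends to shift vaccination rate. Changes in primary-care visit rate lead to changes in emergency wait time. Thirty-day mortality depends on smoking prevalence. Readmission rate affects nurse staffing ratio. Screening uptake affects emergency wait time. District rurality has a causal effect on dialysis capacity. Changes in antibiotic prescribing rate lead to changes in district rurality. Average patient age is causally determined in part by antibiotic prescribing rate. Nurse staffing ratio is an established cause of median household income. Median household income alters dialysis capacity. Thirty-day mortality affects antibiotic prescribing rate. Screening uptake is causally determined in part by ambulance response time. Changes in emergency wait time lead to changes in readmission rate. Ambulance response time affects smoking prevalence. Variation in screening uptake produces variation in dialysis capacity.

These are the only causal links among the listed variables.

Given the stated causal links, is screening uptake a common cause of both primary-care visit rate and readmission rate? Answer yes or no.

Screening uptake has no stated causal path to primary-care visit rate. A confounder must cause both variables, so screening uptake does not qualify.

no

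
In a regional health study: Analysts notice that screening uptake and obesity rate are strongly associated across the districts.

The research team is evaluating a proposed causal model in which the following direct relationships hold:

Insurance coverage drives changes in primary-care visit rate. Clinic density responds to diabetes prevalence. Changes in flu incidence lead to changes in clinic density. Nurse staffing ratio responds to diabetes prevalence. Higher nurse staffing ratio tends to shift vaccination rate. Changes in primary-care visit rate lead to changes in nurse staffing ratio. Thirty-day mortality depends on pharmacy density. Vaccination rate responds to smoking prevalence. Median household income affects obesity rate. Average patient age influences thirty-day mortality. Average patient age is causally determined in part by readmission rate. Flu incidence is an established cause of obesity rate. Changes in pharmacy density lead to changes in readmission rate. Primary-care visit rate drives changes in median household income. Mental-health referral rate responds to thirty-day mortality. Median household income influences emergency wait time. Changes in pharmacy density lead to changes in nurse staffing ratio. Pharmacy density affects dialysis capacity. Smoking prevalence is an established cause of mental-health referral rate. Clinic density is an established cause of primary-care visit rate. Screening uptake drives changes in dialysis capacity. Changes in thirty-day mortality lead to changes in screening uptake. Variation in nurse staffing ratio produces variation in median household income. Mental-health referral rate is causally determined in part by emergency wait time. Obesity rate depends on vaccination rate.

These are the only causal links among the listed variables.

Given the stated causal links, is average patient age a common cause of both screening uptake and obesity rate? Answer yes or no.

no

Average patient age has no stated causal path to obesity rate. A confounder must cause both variables, so average patient age does not qualify.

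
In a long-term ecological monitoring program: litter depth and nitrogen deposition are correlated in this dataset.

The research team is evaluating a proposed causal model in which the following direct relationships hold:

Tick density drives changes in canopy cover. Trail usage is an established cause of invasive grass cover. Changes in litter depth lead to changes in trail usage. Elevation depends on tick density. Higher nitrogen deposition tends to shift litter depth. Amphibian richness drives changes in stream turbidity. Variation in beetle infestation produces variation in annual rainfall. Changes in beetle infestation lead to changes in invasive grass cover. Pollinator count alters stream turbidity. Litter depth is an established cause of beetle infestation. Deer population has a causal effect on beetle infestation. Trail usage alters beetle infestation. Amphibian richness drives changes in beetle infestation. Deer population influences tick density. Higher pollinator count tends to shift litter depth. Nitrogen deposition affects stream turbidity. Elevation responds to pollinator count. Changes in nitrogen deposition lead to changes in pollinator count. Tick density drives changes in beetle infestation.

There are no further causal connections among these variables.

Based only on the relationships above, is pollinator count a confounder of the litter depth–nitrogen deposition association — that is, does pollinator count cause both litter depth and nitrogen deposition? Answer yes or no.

no

Pollinator count has no stated causal path to nitrogen deposition. A confounder must cause both variables, so pollinator count does not qualify.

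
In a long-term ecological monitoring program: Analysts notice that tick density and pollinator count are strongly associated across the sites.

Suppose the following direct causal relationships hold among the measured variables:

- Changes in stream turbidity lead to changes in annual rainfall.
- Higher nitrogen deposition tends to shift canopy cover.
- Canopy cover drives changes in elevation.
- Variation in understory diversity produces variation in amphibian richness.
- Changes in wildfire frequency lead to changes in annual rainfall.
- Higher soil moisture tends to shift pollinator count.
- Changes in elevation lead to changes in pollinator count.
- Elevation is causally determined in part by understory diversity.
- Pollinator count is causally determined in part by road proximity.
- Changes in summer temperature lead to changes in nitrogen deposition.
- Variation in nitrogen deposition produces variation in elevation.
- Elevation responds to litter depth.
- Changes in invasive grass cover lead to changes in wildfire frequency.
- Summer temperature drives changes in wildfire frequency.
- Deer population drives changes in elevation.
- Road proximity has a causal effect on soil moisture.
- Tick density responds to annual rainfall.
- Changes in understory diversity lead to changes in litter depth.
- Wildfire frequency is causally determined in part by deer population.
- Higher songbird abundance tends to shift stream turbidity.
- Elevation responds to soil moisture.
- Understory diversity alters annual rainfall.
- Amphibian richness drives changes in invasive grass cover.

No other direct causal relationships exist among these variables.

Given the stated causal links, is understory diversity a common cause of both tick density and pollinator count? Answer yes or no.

yes

Understory diversity has a causal path to tick density (understory diversity → annual rainfall → tick density) and to pollinator count (understory diversity → elevation → pollinator count), so it is a common cause of both — a confounder.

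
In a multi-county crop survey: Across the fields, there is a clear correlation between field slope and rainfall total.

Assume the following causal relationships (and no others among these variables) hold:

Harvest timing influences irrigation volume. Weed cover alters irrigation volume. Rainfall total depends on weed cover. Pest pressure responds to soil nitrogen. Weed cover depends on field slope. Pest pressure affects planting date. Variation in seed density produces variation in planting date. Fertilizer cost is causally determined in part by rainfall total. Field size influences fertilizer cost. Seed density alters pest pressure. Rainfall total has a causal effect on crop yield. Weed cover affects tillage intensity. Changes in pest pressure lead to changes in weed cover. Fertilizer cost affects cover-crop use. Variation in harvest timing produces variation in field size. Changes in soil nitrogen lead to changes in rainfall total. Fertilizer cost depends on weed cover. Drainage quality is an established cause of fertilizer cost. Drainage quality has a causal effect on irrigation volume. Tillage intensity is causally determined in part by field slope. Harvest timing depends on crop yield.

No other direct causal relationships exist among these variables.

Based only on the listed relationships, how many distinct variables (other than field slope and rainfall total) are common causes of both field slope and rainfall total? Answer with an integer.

No listed variable has a causal path to both field slope and rainfall total, so there are no common causes.

0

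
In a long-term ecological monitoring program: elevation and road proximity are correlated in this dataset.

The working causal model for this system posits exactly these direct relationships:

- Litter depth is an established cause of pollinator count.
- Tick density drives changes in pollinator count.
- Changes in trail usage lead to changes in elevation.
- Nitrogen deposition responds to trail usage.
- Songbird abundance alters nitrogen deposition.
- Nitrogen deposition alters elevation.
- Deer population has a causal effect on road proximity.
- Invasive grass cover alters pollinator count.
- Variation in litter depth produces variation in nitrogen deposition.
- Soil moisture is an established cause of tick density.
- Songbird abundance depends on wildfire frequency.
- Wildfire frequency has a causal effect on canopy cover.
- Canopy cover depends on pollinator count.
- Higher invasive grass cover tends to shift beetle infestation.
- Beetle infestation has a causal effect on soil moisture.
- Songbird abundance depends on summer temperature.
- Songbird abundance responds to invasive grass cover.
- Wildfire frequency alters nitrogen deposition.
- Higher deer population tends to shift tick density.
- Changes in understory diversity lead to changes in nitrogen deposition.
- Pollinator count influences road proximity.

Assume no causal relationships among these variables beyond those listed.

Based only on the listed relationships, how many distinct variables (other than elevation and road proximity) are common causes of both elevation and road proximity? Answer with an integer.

The common causes are: invasive grass cover (to elevation via invasive grass cover → songbird abundance → nitrogen deposition → elevation; to road proximity via invasive grass cover → pollinator count → road proximity); litter depth (to elevation via litter depth → nitrogen deposition → elevation; to road proximity via litter depth → pollinator count → road proximity).
Every other variable lacks a causal path to at least one of elevation and road proximity.

2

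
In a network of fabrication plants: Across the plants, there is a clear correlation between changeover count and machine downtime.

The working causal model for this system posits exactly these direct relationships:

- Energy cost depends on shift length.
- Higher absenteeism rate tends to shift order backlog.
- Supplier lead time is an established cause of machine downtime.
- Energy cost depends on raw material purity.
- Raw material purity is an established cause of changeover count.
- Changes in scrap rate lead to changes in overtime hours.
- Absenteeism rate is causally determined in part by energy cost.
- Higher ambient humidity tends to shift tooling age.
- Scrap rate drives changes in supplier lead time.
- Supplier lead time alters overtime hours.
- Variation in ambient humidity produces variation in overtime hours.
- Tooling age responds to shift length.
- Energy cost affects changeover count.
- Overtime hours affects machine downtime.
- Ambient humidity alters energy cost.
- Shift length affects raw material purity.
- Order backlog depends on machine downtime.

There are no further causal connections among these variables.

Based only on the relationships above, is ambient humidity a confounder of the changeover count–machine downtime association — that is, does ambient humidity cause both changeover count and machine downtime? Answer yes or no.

yes

Ambient humidity has a causal path to changeover count (ambient humidity → energy cost → changeover count) and to machine downtime (ambient humidity → overtime hours → machine downtime), so it is a common cause of both — a confounder.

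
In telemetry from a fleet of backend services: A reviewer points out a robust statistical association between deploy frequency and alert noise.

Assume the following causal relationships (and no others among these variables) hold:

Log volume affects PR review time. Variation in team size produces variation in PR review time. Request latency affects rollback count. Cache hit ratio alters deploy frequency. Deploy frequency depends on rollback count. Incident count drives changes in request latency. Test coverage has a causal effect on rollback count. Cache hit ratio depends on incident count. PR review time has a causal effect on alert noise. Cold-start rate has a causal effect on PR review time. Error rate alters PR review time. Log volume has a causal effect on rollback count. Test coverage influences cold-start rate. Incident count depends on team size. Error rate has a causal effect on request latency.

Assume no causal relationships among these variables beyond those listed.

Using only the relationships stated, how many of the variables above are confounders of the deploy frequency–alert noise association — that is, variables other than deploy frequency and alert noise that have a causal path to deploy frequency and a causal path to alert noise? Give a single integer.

4

The common causes are: error rate (to deploy frequency via error rate → request latency → rollback count → deploy frequency; to alert noise via error rate → PR review time → alert noise); log volume (to deploy frequency via log volume → rollback count → deploy frequency; to alert noise via log volume → PR review time → alert noise); team size (to deploy frequency via team size → incident count → cache hit ratio → deploy frequency; to alert noise via team size → PR review time → alert noise); test coverage (to deploy frequency via test coverage → rollback count → deploy frequency; to alert noise via test coverage → cold-start rate → PR review time → alert noise).
Every other variable lacks a causal path to at least one of deploy frequency and alert noise.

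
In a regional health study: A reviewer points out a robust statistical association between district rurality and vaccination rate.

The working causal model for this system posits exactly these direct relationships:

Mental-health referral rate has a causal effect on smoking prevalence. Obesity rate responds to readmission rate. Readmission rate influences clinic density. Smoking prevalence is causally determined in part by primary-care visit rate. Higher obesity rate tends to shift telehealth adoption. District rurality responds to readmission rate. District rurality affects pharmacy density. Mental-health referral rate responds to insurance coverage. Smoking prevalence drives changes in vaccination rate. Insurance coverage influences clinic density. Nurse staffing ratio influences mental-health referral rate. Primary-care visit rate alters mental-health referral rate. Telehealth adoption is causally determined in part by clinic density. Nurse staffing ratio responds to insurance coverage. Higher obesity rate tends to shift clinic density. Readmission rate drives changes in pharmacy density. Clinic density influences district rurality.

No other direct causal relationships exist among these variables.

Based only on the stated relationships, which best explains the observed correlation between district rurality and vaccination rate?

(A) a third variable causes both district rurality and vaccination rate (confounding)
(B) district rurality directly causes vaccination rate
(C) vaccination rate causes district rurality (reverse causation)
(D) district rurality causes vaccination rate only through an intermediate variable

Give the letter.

Insurance coverage causes district rurality (insurance coverage → clinic density → district rurality) and vaccination rate (insurance coverage → mental-health referral rate → smoking prevalence → vaccination rate) — a common cause creating the correlation.
There is no stated path from district rurality to vaccination rate or from vaccination rate to district rurality, so neither direct nor reverse causation applies.

A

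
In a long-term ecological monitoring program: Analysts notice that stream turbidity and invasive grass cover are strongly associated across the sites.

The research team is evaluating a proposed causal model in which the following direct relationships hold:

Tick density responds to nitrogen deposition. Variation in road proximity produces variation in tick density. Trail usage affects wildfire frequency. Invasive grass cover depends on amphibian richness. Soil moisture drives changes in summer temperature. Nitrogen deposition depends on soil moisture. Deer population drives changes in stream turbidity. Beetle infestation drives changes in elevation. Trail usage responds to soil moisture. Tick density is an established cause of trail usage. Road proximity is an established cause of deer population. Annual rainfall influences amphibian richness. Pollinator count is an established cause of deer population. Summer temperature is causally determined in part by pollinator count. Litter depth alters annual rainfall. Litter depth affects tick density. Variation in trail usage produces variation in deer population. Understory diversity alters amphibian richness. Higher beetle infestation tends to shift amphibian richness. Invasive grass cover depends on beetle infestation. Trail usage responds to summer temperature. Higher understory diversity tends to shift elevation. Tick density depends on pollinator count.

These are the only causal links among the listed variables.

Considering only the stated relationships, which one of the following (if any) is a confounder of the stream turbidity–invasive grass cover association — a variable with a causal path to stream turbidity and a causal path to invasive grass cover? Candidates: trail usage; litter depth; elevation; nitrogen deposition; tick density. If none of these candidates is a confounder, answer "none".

litter depth

Litter depth causes stream turbidity (litter depth → tick density → trail usage → deer population → stream turbidity) and also causes invasive grass cover (litter depth → annual rainfall → amphibian richness → invasive grass cover); it is a common cause of both.
Each of the other candidates lacks a causal path to at least one of stream turbidity and invasive grass cover, so they do not confound the relationship.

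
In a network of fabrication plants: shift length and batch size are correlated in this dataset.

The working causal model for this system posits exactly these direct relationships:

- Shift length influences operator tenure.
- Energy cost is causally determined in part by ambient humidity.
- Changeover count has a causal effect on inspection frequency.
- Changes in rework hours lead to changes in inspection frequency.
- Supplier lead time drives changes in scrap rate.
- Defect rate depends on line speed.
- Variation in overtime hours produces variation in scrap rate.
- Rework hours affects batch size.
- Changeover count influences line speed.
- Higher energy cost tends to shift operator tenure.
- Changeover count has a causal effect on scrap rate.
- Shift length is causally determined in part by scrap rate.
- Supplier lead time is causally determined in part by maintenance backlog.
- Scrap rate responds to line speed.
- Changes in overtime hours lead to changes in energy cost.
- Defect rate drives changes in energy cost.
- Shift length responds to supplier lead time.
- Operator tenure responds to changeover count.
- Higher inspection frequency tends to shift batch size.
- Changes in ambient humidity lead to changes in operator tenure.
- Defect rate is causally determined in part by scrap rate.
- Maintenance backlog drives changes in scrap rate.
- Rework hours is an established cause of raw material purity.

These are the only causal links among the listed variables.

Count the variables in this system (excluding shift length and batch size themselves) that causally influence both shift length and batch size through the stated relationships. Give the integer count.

The common causes are: changeover count (to shift length via changeover count → scrap rate → shift length; to batch size via changeover count → inspection frequency → batch size).
Every other variable lacks a causal path to at least one of shift length and batch size.

1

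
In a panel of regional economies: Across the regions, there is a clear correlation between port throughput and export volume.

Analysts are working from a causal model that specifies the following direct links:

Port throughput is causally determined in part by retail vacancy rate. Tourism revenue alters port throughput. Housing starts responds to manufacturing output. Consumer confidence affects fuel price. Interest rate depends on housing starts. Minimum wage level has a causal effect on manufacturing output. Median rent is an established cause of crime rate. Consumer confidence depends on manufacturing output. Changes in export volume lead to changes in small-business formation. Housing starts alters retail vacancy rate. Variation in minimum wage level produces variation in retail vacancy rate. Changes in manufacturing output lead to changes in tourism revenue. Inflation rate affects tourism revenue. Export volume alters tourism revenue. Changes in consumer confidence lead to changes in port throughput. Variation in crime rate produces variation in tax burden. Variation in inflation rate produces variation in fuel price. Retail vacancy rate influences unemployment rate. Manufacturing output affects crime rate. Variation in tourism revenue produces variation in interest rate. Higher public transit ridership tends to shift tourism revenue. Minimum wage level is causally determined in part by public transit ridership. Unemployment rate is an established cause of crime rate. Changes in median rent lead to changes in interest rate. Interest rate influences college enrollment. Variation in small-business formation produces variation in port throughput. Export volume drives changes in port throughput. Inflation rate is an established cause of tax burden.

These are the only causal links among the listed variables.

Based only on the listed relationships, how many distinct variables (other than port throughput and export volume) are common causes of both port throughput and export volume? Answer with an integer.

0

No listed variable has a causal path to both port throughput and export volume, so there are no common causes.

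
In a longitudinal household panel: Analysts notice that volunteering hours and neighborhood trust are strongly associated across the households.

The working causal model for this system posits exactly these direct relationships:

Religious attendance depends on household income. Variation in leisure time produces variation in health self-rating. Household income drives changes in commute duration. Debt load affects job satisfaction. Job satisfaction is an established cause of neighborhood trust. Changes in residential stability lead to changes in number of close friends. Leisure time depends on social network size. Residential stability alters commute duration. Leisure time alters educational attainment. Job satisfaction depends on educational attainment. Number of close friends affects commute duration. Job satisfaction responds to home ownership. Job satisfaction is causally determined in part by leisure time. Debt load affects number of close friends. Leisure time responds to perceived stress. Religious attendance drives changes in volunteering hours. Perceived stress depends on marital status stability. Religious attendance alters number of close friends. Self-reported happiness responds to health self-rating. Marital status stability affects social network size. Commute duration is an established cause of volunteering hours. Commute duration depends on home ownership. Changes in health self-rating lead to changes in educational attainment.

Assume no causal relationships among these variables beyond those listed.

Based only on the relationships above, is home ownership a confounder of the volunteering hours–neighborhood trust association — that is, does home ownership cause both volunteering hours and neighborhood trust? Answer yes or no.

Home ownership has a causal path to volunteering hours (home ownership → commute duration → volunteering hours) and to neighborhood trust (home ownership → job satisfaction → neighborhood trust), so it is a common cause of both — a confounder.

yes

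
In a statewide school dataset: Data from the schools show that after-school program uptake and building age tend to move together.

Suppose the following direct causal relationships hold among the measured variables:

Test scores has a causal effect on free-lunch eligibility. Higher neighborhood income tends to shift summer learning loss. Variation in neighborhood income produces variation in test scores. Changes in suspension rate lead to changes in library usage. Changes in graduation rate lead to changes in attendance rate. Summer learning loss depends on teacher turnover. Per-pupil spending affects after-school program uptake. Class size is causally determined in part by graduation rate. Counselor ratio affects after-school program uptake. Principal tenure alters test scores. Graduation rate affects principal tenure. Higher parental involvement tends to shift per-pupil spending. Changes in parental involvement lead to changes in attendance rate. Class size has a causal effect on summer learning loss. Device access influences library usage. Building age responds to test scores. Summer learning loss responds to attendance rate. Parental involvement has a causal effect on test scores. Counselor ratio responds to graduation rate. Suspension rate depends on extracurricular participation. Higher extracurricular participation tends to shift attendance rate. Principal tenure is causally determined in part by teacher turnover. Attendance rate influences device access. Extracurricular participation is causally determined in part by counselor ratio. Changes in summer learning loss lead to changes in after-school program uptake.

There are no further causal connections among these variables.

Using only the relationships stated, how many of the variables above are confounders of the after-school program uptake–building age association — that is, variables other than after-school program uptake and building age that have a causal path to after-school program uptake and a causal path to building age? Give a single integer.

The common causes are: graduation rate (to after-school program uptake via graduation rate → counselor ratio → after-school program uptake; to building age via graduation rate → principal tenure → test scores → building age); neighborhood income (to after-school program uptake via neighborhood income → summer learning loss → after-school program uptake; to building age via neighborhood income → test scores → building age); parental involvement (to after-school program uptake via parental involvement → per-pupil spending → after-school program uptake; to building age via parental involvement → test scores → building age); teacher turnover (to after-school program uptake via teacher turnover → summer learning loss → after-school program uptake; to building age via teacher turnover → principal tenure → test scores → building age).
Every other variable lacks a causal path to at least one of after-school program uptake and building age.

4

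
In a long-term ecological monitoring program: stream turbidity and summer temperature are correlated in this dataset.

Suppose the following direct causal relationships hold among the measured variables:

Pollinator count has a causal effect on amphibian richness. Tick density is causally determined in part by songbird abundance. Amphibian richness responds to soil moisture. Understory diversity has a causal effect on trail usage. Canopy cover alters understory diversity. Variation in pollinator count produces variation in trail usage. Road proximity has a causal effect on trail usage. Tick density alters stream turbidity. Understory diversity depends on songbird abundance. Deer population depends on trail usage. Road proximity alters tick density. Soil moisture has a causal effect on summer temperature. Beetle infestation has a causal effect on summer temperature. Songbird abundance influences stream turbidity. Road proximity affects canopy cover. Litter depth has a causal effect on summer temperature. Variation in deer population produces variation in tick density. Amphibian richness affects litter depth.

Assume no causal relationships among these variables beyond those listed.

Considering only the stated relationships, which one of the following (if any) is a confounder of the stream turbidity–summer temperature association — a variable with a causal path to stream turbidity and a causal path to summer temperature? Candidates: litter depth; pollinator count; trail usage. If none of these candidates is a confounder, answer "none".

Pollinator count causes stream turbidity (pollinator count → trail usage → deer population → tick density → stream turbidity) and also causes summer temperature (pollinator count → amphibian richness → litter depth → summer temperature); it is a common cause of both.
Each of the other candidates lacks a causal path to at least one of stream turbidity and summer temperature, so they do not confound the relationship.

pollinator count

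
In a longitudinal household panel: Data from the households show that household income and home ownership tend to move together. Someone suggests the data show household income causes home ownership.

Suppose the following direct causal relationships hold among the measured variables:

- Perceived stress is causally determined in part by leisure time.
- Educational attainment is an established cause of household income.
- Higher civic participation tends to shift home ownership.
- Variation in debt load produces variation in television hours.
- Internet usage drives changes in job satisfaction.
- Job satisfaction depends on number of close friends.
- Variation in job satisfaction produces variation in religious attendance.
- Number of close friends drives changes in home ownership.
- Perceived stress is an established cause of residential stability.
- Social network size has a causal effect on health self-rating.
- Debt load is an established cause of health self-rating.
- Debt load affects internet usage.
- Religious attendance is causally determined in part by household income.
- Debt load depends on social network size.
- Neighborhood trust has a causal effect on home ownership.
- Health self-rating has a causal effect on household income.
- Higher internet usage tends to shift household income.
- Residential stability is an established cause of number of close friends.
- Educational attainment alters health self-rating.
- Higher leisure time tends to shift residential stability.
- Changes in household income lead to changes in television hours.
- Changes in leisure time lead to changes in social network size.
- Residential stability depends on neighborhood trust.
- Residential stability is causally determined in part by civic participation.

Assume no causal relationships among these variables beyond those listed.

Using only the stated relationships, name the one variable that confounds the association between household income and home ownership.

Leisure time has a causal path to household income (leisure time → social network size → health self-rating → household income) and a separate causal path to home ownership (leisure time → residential stability → number of close friends → home ownership), so it is a common cause of both.
No stated relationship gives household income a causal route to home ownership, so the correlation is explained by the shared upstream cause rather than a direct effect.

leisure time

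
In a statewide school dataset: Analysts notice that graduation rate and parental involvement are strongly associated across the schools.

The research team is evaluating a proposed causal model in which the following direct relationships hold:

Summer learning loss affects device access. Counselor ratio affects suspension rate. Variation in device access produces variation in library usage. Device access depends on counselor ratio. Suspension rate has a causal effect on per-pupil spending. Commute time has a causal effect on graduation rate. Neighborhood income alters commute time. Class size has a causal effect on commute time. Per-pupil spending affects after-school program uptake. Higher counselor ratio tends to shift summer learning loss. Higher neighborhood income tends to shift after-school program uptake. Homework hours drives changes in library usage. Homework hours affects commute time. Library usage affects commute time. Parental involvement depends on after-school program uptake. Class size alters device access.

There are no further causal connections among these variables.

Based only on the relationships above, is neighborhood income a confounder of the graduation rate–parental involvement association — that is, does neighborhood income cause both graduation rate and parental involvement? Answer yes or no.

yes

Neighborhood income has a causal path to graduation rate (neighborhood income → commute time → graduation rate) and to parental involvement (neighborhood income → after-school program uptake → parental involvement), so it is a common cause of both — a confounder.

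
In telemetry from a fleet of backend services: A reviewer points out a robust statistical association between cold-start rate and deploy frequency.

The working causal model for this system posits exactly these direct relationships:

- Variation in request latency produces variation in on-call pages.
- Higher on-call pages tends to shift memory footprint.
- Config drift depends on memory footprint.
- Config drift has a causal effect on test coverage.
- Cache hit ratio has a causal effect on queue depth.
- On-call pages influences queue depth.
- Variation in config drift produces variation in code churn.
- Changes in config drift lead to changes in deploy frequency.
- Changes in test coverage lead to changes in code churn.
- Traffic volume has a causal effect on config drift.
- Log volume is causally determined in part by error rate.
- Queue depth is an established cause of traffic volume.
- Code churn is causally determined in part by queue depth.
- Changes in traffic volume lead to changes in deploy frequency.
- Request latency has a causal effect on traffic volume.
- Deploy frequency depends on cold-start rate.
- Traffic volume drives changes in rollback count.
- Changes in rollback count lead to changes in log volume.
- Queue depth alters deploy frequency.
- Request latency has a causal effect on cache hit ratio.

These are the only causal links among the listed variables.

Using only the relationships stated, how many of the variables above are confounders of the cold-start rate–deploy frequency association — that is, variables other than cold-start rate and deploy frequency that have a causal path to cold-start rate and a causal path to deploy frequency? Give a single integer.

0

No listed variable has a causal path to both cold-start rate and deploy frequency, so there are no common causes.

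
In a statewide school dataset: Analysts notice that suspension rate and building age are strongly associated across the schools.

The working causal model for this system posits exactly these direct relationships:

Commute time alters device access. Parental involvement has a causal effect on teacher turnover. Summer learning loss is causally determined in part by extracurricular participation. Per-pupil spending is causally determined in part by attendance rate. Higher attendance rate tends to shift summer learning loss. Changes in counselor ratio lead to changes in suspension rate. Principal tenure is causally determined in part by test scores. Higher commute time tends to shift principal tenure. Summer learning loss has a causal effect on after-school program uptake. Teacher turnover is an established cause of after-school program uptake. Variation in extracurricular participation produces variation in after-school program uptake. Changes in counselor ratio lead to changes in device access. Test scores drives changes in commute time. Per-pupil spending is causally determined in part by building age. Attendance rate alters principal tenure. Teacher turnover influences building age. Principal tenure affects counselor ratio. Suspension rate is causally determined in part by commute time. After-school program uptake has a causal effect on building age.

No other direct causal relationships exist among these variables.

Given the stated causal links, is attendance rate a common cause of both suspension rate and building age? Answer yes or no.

yes

Attendance rate has a causal path to suspension rate (attendance rate → principal tenure → counselor ratio → suspension rate) and to building age (attendance rate → summer learning loss → after-school program uptake → building age), so it is a common cause of both — a confounder.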